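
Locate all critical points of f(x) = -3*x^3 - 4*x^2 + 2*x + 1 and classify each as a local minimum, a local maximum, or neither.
f'(x) = -9*x^2 - 8*x + 2

Solve f'(x) = 0:
  9*x^2 + 8*x - 2 = 0 has no rational roots; quadratic formula: x = (-8 ± √136)/18.
  ⇒ x = -sqrt(34)/9 - 4/9 ≈ -1.0923, -4/9 + sqrt(34)/9 ≈ 0.2034

f''(x) = -18*x - 8
Second-derivative test at each critical point:
  f''(-1.0923) = 11.6619 > 0 → local minimum
  f''(0.2034) = -11.6619 < 0 → local maximum

Critical points: x = -sqrt(34)/9 - 4/9 ≈ -1.0923 (local minimum); x = -4/9 + sqrt(34)/9 ≈ 0.2034 (local maximum)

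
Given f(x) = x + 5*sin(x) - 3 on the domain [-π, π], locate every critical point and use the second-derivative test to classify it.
f'(x) = 5*cos(x) + 1

Solve f'(x) = 0 on [-π, π]:
  f'(x) = 0 ⇔ cos(x) = -1/5, i.e. x = ±arccos(-1/5) + 2nπ; keep the solutions lying in [-π, π].
  ⇒ x = -acos(-1/5) ≈ -1.7722, acos(-1/5) ≈ 1.7722

f''(x) = -5*sin(x)
Second-derivative test at each critical point:
  f''(-1.7722) = 4.8990 > 0 → local minimum
  f''(1.7722) = -4.8990 < 0 → local maximum

Critical points: x = -acos(-1/5) ≈ -1.7722 (local minimum); x = acos(-1/5) ≈ 1.7722 (local maximum)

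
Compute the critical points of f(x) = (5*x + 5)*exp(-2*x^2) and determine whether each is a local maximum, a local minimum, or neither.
f'(x) = 5*(-4*x*(x + 1) + 1)*exp(-2*x^2)

Solve f'(x) = 0:
  f'(x) = (-20*x^2 - 20*x + 5)·exp(-2*x^2) and exp(-2*x^2) > 0 for every x, so f'(x) = 0 ⇔ -20*x^2 - 20*x + 5 = 0.
  Factor: -20*x^2 - 20*x + 5 = -5*(4*x^2 + 4*x - 1); 4*x^2 + 4*x - 1 = 0 has no rational roots; quadratic formula: x = (-4 ± √32)/8.
  ⇒ x = -sqrt(2)/2 - 1/2 ≈ -1.2071, -1/2 + sqrt(2)/2 ≈ 0.2071

f''(x) = 20*(4*x^2*(x + 1) - 3*x - 1)*exp(-2*x^2)
Second-derivative test at each critical point:
  f''(-1.2071) = 1.5343 > 0 → local minimum
  f''(0.2071) = -25.9590 < 0 → local maximum

Critical points: x = -sqrt(2)/2 - 1/2 ≈ -1.2071 (local minimum); x = -1/2 + sqrt(2)/2 ≈ 0.2071 (local maximum)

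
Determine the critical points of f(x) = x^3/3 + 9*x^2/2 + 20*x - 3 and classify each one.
f'(x) = x^2 + 9*x + 20

Solve f'(x) = 0:
  Factor: x^2 + 9*x + 20 = (x + 4)*(x + 5) = 0.
  ⇒ x = -5, -4

f''(x) = 2*x + 9
Second-derivative test at each critical point:
  f''(-5) = -1 < 0 → local maximum
  f''(-4) = 1 > 0 → local minimum

Critical points: x = -5 (local maximum); x = -4 (local minimum)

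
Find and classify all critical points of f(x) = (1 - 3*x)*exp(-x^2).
f'(x) = (2*x*(3*x - 1) - 3)*exp(-x^2)

Solve f'(x) = 0:
  f'(x) = (6*x^2 - 2*x - 3)·exp(-x^2) and exp(-x^2) > 0 for every x, so f'(x) = 0 ⇔ 6*x^2 - 2*x - 3 = 0.
  6*x^2 - 2*x - 3 = 0 has no rational roots; quadratic formula: x = (2 ± √76)/12.
  ⇒ x = 1/6 - sqrt(19)/6 ≈ -0.5598, 1/6 + sqrt(19)/6 ≈ 0.8931

f''(x) = 2*(2*x^2*(1 - 3*x) + 9*x - 1)*exp(-x^2)
Second-derivative test at each critical point:
  f''(-0.5598) = -6.3724 < 0 → local maximum
  f''(0.8931) = 3.9261 > 0 → local minimum

Critical points: x = 1/6 - sqrt(19)/6 ≈ -0.5598 (local maximum); x = 1/6 + sqrt(19)/6 ≈ 0.8931 (local minimum)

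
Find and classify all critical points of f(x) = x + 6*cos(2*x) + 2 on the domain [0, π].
f'(x) = 1 - 12*sin(2*x)

Solve f'(x) = 0 on [0, π]:
  f'(x) = 0 ⇔ sin(2*x) = 1/12, i.e. 2*x = arcsin(1/12) + 2nπ or 2*x = π − arcsin(1/12) + 2nπ; keep the solutions lying in [0, π].
  ⇒ x = asin(1/12)/2 ≈ 0.0417, -asin(1/12)/2 + pi/2 ≈ 1.5291

f''(x) = -24*cos(2*x)
Second-derivative test at each critical point:
  f''(0.0417) = -23.9165 < 0 → local maximum
  f''(1.5291) = 23.9165 > 0 → local minimum

Critical points: x = asin(1/12)/2 ≈ 0.0417 (local maximum); x = -asin(1/12)/2 + pi/2 ≈ 1.5291 (local minimum)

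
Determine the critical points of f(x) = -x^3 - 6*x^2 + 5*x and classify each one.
f'(x) = -3*x^2 - 12*x + 5

Solve f'(x) = 0:
  3*x^2 + 12*x - 5 = 0 has no rational roots; quadratic formula: x = (-12 ± √204)/6.
  ⇒ x = -sqrt(51)/3 - 2 ≈ -4.3805, -2 + sqrt(51)/3 ≈ 0.3805

f''(x) = -6*x - 12
Second-derivative test at each critical point:
  f''(-4.3805) = 14.2829 > 0 → local minimum
  f''(0.3805) = -14.2829 < 0 → local maximum

Critical points: x = -sqrt(51)/3 - 2 ≈ -4.3805 (local minimum); x = -2 + sqrt(51)/3 ≈ 0.3805 (local maximum)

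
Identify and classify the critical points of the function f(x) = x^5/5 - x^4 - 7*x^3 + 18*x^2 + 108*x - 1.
f'(x) = x^4 - 4*x^3 - 21*x^2 + 36*x + 108

Solve f'(x) = 0:
  Factor: x^4 - 4*x^3 - 21*x^2 + 36*x + 108 = (x - 6)*(x - 3)*(x + 2)*(x + 3) = 0.
  ⇒ x = -3, -2, 3, 6

f''(x) = 4*x^3 - 12*x^2 - 42*x + 36
Second-derivative test at each critical point:
  f''(-3) = -54 < 0 → local maximum
  f''(-2) = 40 > 0 → local minimum
  f''(3) = -90 < 0 → local maximum
  f''(6) = 216 > 0 → local minimum

Critical points: x = -3 (local maximum); x = -2 (local minimum); x = 3 (local maximum); x = 6 (local minimum)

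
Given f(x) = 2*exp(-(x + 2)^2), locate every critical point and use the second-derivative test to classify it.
f'(x) = 4*(-x - 2)*exp(-(x + 2)^2)

Solve f'(x) = 0:
  f'(x) = (-4*x - 8)·exp(-(x + 2)^2) and exp(-(x + 2)^2) > 0 for every x, so f'(x) = 0 ⇔ -4*x - 8 = 0.
  Factor: -4*x - 8 = -4*(x + 2) = 0.
  ⇒ x = -2

f''(x) = 4*(2*(x + 2)^2 - 1)*exp(-(x + 2)^2)
Second-derivative test at each critical point:
  f''(-2) = -4 < 0 → local maximum

Critical points: x = -2 (local maximum)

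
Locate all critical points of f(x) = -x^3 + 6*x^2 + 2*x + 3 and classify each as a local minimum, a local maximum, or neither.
f'(x) = -3*x^2 + 12*x + 2

Solve f'(x) = 0:
  3*x^2 - 12*x - 2 = 0 has no rational roots; quadratic formula: x = (12 ± √168)/6.
  ⇒ x = 2 - sqrt(42)/3 ≈ -0.1602, 2 + sqrt(42)/3 ≈ 4.1602

f''(x) = 12 - 6*x
Second-derivative test at each critical point:
  f''(-0.1602) = 12.9615 > 0 → local minimum
  f''(4.1602) = -12.9615 < 0 → local maximum

Critical points: x = 2 - sqrt(42)/3 ≈ -0.1602 (local minimum); x = 2 + sqrt(42)/3 ≈ 4.1602 (local maximum)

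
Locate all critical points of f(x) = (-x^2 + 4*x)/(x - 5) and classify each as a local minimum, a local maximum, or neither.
f'(x) = (-x^2 + 10*x - 20)/(x^2 - 10*x + 25)

Solve f'(x) = 0:
  f'(x) = -(x^2 - 10*x + 20)/(x - 5)^2; the denominator is positive wherever f is defined, so f'(x) = 0 ⇔ -x^2 + 10*x - 20 = 0.
  x^2 - 10*x + 20 = 0 has no rational roots; quadratic formula: x = (10 ± √20)/2.
  ⇒ x = 5 - sqrt(5) ≈ 2.7639, sqrt(5) + 5 ≈ 7.2361

f''(x) = -10/(x^3 - 15*x^2 + 75*x - 125)
Second-derivative test at each critical point:
  f''(2.7639) = 0.8944 > 0 → local minimum
  f''(7.2361) = -0.8944 < 0 → local maximum

Critical points: x = 5 - sqrt(5) ≈ 2.7639 (local minimum); x = sqrt(5) + 5 ≈ 7.2361 (local maximum)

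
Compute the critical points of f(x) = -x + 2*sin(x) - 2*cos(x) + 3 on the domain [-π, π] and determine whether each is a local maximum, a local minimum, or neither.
f'(x) = 2*sqrt(2)*sin(x + pi/4) - 1

Solve f'(x) = 0 on [-π, π]:
  f'(x) = 0 ⇔ 2*sin(x) + 2*cos(x) = 1. Write the left side as R·cos(x + φ) with R = √(2² + (-2)²) = 2*sqrt(2), cos φ = sqrt(2)/2, sin φ = -sqrt(2)/2; then cos(x + φ) = sqrt(2)/4. Solve for x and keep the solutions lying in [-π, π].
  ⇒ x = atan((1 - sqrt(7))/(1 + sqrt(7))) ≈ -0.4240, atan((1 + sqrt(7))/(1 - sqrt(7))) + pi ≈ 1.9948

f''(x) = 2*sqrt(2)*cos(x + pi/4)
Second-derivative test at each critical point:
  f''(-0.4240) = 2.6458 > 0 → local minimum
  f''(1.9948) = -2.6458 < 0 → local maximum

Critical points: x = atan((1 - sqrt(7))/(1 + sqrt(7))) ≈ -0.4240 (local minimum); x = atan((1 + sqrt(7))/(1 - sqrt(7))) + pi ≈ 1.9948 (local maximum)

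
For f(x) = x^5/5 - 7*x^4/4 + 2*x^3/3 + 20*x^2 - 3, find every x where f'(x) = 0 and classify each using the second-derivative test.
f'(x) = x*(x^3 - 7*x^2 + 2*x + 40)

Solve f'(x) = 0:
  Factor: x^4 - 7*x^3 + 2*x^2 + 40*x = x*(x - 5)*(x - 4)*(x + 2) = 0.
  ⇒ x = -2, 0, 4, 5

f''(x) = 4*x^3 - 21*x^2 + 4*x + 40
Second-derivative test at each critical point:
  f''(-2) = -84 < 0 → local maximum
  f''(0) = 40 > 0 → local minimum
  f''(4) = -24 < 0 → local maximum
  f''(5) = 35 > 0 → local minimum

Critical points: x = -2 (local maximum); x = 0 (local minimum); x = 4 (local maximum); x = 5 (local minimum)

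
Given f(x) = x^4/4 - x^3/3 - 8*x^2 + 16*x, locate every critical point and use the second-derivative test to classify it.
f'(x) = x^3 - x^2 - 16*x + 16

Solve f'(x) = 0:
  Factor: x^3 - x^2 - 16*x + 16 = (x - 4)*(x - 1)*(x + 4) = 0.
  ⇒ x = -4, 1, 4

f''(x) = 3*x^2 - 2*x - 16
Second-derivative test at each critical point:
  f''(-4) = 40 > 0 → local minimum
  f''(1) = -15 < 0 → local maximum
  f''(4) = 24 > 0 → local minimum

Critical points: x = -4 (local minimum); x = 1 (local maximum); x = 4 (local minimum)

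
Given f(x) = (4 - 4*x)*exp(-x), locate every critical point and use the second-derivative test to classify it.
f'(x) = 4*(x - 2)*exp(-x)

Solve f'(x) = 0:
  f'(x) = (4*x - 8)·exp(-x) and exp(-x) > 0 for every x, so f'(x) = 0 ⇔ 4*x - 8 = 0.
  Factor: 4*x - 8 = 4*(x - 2) = 0.
  ⇒ x = 2

f''(x) = 4*(3 - x)*exp(-x)
Second-derivative test at each critical point:
  f''(2) = 0.5413 > 0 → local minimum

Critical points: x = 2 (local minimum)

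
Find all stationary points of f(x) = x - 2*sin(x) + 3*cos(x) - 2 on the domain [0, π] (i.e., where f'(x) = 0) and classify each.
f'(x) = -3*sin(x) - 2*cos(x) + 1

Solve f'(x) = 0 on [0, π]:
  f'(x) = 0 ⇔ -3*sin(x) - 2*cos(x) = -1. Write the left side as R·cos(x + φ) with R = √((-2)² + 3²) = sqrt(13), cos φ = -2*sqrt(13)/13, sin φ = 3*sqrt(13)/13; then cos(x + φ) = -sqrt(13)/13. Solve for x and keep the solutions lying in [0, π].
  ⇒ x = atan((3 + 4*sqrt(3))/(2 - 6*sqrt(3))) + pi ≈ 2.2726

f''(x) = 2*sin(x) - 3*cos(x)
Second-derivative test at each critical point:
  f''(2.2726) = 3.4641 > 0 → local minimum

Critical points: x = atan((3 + 4*sqrt(3))/(2 - 6*sqrt(3))) + pi ≈ 2.2726 (local minimum)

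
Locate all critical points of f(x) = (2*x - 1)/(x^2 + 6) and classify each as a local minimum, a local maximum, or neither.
f'(x) = 2*(-x^2 + x + 6)/(x^4 + 12*x^2 + 36)

Solve f'(x) = 0:
  f'(x) = -2*(x - 3)*(x + 2)/(x^2 + 6)^2; the denominator is positive wherever f is defined, so f'(x) = 0 ⇔ -2*x^2 + 2*x + 12 = 0.
  Factor: -2*x^2 + 2*x + 12 = -2*(x - 3)*(x + 2) = 0.
  ⇒ x = -2, 3

f''(x) = 2*(4*x^2*(2*x - 1) + (1 - 6*x)*(x^2 + 6))/(x^2 + 6)^3
Second-derivative test at each critical point:
  f''(-2) = 1/10 > 0 → local minimum
  f''(3) = -2/45 < 0 → local maximum

Critical points: x = -2 (local minimum); x = 3 (local maximum)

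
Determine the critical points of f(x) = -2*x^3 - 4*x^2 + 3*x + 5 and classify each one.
f'(x) = -6*x^2 - 8*x + 3

Solve f'(x) = 0:
  6*x^2 + 8*x - 3 = 0 has no rational roots; quadratic formula: x = (-8 ± √136)/12.
  ⇒ x = -sqrt(34)/6 - 2/3 ≈ -1.6385, -2/3 + sqrt(34)/6 ≈ 0.3052

f''(x) = -12*x - 8
Second-derivative test at each critical point:
  f''(-1.6385) = 11.6619 > 0 → local minimum
  f''(0.3052) = -11.6619 < 0 → local maximum

Critical points: x = -sqrt(34)/6 - 2/3 ≈ -1.6385 (local minimum); x = -2/3 + sqrt(34)/6 ≈ 0.3052 (local maximum)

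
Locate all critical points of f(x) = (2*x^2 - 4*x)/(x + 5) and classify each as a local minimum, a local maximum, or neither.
f'(x) = 2*(x^2 + 10*x - 10)/(x^2 + 10*x + 25)

Solve f'(x) = 0:
  f'(x) = 2*(x^2 + 10*x - 10)/(x + 5)^2; the denominator is positive wherever f is defined, so f'(x) = 0 ⇔ 2*x^2 + 20*x - 20 = 0.
  Factor: 2*x^2 + 20*x - 20 = 2*(x^2 + 10*x - 10); x^2 + 10*x - 10 = 0 has no rational roots; quadratic formula: x = (-10 ± √140)/2.
  ⇒ x = -sqrt(35) - 5 ≈ -10.9161, -5 + sqrt(35) ≈ 0.9161

f''(x) = 140/(x^3 + 15*x^2 + 75*x + 125)
Second-derivative test at each critical point:
  f''(-10.9161) = -0.6761 < 0 → local maximum
  f''(0.9161) = 0.6761 > 0 → local minimum

Critical points: x = -sqrt(35) - 5 ≈ -10.9161 (local maximum); x = -5 + sqrt(35) ≈ 0.9161 (local minimum)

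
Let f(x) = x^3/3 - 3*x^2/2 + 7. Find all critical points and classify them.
f'(x) = x*(x - 3)

Solve f'(x) = 0:
  Factor: x^2 - 3*x = x*(x - 3) = 0.
  ⇒ x = 0, 3

f''(x) = 2*x - 3
Second-derivative test at each critical point:
  f''(0) = -3 < 0 → local maximum
  f''(3) = 3 > 0 → local minimum

Critical points: x = 0 (local maximum); x = 3 (local minimum)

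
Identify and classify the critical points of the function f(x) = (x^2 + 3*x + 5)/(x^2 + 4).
f'(x) = (-3*x^2 - 2*x + 12)/(x^4 + 8*x^2 + 16)

Solve f'(x) = 0:
  f'(x) = -(3*x^2 + 2*x - 12)/(x^2 + 4)^2; the denominator is positive wherever f is defined, so f'(x) = 0 ⇔ -3*x^2 - 2*x + 12 = 0.
  3*x^2 + 2*x - 12 = 0 has no rational roots; quadratic formula: x = (-2 ± √148)/6.
  ⇒ x = -sqrt(37)/3 - 1/3 ≈ -2.3609, -1/3 + sqrt(37)/3 ≈ 1.6943

f''(x) = 2*(3*x^3 + 3*x^2 - 36*x - 4)/(x^6 + 12*x^4 + 48*x^2 + 64)
Second-derivative test at each critical point:
  f''(-2.3609) = 0.1327 > 0 → local minimum
  f''(1.6943) = -0.2577 < 0 → local maximum

Critical points: x = -sqrt(37)/3 - 1/3 ≈ -2.3609 (local minimum); x = -1/3 + sqrt(37)/3 ≈ 1.6943 (local maximum)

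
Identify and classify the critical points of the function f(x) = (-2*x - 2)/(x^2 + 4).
f'(x) = 2*(-x^2 + 2*x*(x + 1) - 4)/(x^2 + 4)^2

Solve f'(x) = 0:
  f'(x) = 2*(x^2 + 2*x - 4)/(x^2 + 4)^2; the denominator is positive wherever f is defined, so f'(x) = 0 ⇔ 2*x^2 + 4*x - 8 = 0.
  Factor: 2*x^2 + 4*x - 8 = 2*(x^2 + 2*x - 4); x^2 + 2*x - 4 = 0 has no rational roots; quadratic formula: x = (-2 ± √20)/2.
  ⇒ x = -sqrt(5) - 1 ≈ -3.2361, -1 + sqrt(5) ≈ 1.2361

f''(x) = 4*(-4*x^2*(x + 1) + (3*x + 1)*(x^2 + 4))/(x^2 + 4)^3
Second-derivative test at each critical point:
  f''(-3.2361) = -0.0427 < 0 → local maximum
  f''(1.2361) = 0.2927 > 0 → local minimum

Critical points: x = -sqrt(5) - 1 ≈ -3.2361 (local maximum); x = -1 + sqrt(5) ≈ 1.2361 (local minimum)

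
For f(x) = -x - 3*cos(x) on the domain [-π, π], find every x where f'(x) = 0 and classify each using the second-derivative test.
f'(x) = 3*sin(x) - 1

Solve f'(x) = 0 on [-π, π]:
  f'(x) = 0 ⇔ sin(x) = 1/3, i.e. x = arcsin(1/3) + 2nπ or x = π − arcsin(1/3) + 2nπ; keep the solutions lying in [-π, π].
  ⇒ x = asin(1/3) ≈ 0.3398, pi - asin(1/3) ≈ 2.8018

f''(x) = 3*cos(x)
Second-derivative test at each critical point:
  f''(0.3398) = 2.8284 > 0 → local minimum
  f''(2.8018) = -2.8284 < 0 → local maximum

Critical points: x = asin(1/3) ≈ 0.3398 (local minimum); x = pi - asin(1/3) ≈ 2.8018 (local maximum)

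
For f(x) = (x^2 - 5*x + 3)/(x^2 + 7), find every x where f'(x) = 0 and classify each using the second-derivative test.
f'(x) = (5*x^2 + 8*x - 35)/(x^4 + 14*x^2 + 49)

Solve f'(x) = 0:
  f'(x) = (5*x^2 + 8*x - 35)/(x^2 + 7)^2; the denominator is positive wherever f is defined, so f'(x) = 0 ⇔ 5*x^2 + 8*x - 35 = 0.
  5*x^2 + 8*x - 35 = 0 has no rational roots; quadratic formula: x = (-8 ± √764)/10.
  ⇒ x = -sqrt(191)/5 - 4/5 ≈ -3.5641, -4/5 + sqrt(191)/5 ≈ 1.9641

f''(x) = 2*(-5*x^3 - 12*x^2 + 105*x + 28)/(x^6 + 21*x^4 + 147*x^2 + 343)
Second-derivative test at each critical point:
  f''(-3.5641) = -0.0712 < 0 → local maximum
  f''(1.9641) = 0.2345 > 0 → local minimum

Critical points: x = -sqrt(191)/5 - 4/5 ≈ -3.5641 (local maximum); x = -4/5 + sqrt(191)/5 ≈ 1.9641 (local minimum)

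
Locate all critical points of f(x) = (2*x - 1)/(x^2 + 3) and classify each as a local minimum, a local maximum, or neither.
f'(x) = 2*(-x^2 + x + 3)/(x^4 + 6*x^2 + 9)

Solve f'(x) = 0:
  f'(x) = -2*(x^2 - x - 3)/(x^2 + 3)^2; the denominator is positive wherever f is defined, so f'(x) = 0 ⇔ -2*x^2 + 2*x + 6 = 0.
  Factor: -2*x^2 + 2*x + 6 = -2*(x^2 - x - 3); x^2 - x - 3 = 0 has no rational roots; quadratic formula: x = (1 ± √13)/2.
  ⇒ x = 1/2 - sqrt(13)/2 ≈ -1.3028, 1/2 + sqrt(13)/2 ≈ 2.3028

f''(x) = 2*(4*x^2*(2*x - 1) + (1 - 6*x)*(x^2 + 3))/(x^2 + 3)^3
Second-derivative test at each critical point:
  f''(-1.3028) = 0.3268 > 0 → local minimum
  f''(2.3028) = -0.1046 < 0 → local maximum

Critical points: x = 1/2 - sqrt(13)/2 ≈ -1.3028 (local minimum); x = 1/2 + sqrt(13)/2 ≈ 2.3028 (local maximum)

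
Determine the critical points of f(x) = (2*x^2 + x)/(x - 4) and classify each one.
f'(x) = 2*(x^2 - 8*x - 2)/(x^2 - 8*x + 16)

Solve f'(x) = 0:
  f'(x) = 2*(x^2 - 8*x - 2)/(x - 4)^2; the denominator is positive wherever f is defined, so f'(x) = 0 ⇔ 2*x^2 - 16*x - 4 = 0.
  Factor: 2*x^2 - 16*x - 4 = 2*(x^2 - 8*x - 2); x^2 - 8*x - 2 = 0 has no rational roots; quadratic formula: x = (8 ± √72)/2.
  ⇒ x = 4 - 3*sqrt(2) ≈ -0.2426, 4 + 3*sqrt(2) ≈ 8.2426

f''(x) = 72/(x^3 - 12*x^2 + 48*x - 64)
Second-derivative test at each critical point:
  f''(-0.2426) = -0.9428 < 0 → local maximum
  f''(8.2426) = 0.9428 > 0 → local minimum

Critical points: x = 4 - 3*sqrt(2) ≈ -0.2426 (local maximum); x = 4 + 3*sqrt(2) ≈ 8.2426 (local minimum)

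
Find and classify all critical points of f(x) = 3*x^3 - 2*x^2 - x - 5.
f'(x) = 9*x^2 - 4*x - 1

Solve f'(x) = 0:
  9*x^2 - 4*x - 1 = 0 has no rational roots; quadratic formula: x = (4 ± √52)/18.
  ⇒ x = 2/9 - sqrt(13)/9 ≈ -0.1784, 2/9 + sqrt(13)/9 ≈ 0.6228

f''(x) = 18*x - 4
Second-derivative test at each critical point:
  f''(-0.1784) = -7.2111 < 0 → local maximum
  f''(0.6228) = 7.2111 > 0 → local minimum

Critical points: x = 2/9 - sqrt(13)/9 ≈ -0.1784 (local maximum); x = 2/9 + sqrt(13)/9 ≈ 0.6228 (local minimum)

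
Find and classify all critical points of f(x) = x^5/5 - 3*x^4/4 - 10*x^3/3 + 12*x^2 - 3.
f'(x) = x*(x^3 - 3*x^2 - 10*x + 24)

Solve f'(x) = 0:
  Factor: x^4 - 3*x^3 - 10*x^2 + 24*x = x*(x - 4)*(x - 2)*(x + 3) = 0.
  ⇒ x = -3, 0, 2, 4

f''(x) = 4*x^3 - 9*x^2 - 20*x + 24
Second-derivative test at each critical point:
  f''(-3) = -105 < 0 → local maximum
  f''(0) = 24 > 0 → local minimum
  f''(2) = -20 < 0 → local maximum
  f''(4) = 56 > 0 → local minimum

Critical points: x = -3 (local maximum); x = 0 (local minimum); x = 2 (local maximum); x = 4 (local minimum)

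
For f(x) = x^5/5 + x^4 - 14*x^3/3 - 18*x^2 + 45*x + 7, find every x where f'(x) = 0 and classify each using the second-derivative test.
f'(x) = x^4 + 4*x^3 - 14*x^2 - 36*x + 45

Solve f'(x) = 0:
  Factor: x^4 + 4*x^3 - 14*x^2 - 36*x + 45 = (x - 3)*(x - 1)*(x + 3)*(x + 5) = 0.
  ⇒ x = -5, -3, 1, 3

f''(x) = 4*x^3 + 12*x^2 - 28*x - 36
Second-derivative test at each critical point:
  f''(-5) = -96 < 0 → local maximum
  f''(-3) = 48 > 0 → local minimum
  f''(1) = -48 < 0 → local maximum
  f''(3) = 96 > 0 → local minimum

Critical points: x = -5 (local maximum); x = -3 (local minimum); x = 1 (local maximum); x = 3 (local minimum)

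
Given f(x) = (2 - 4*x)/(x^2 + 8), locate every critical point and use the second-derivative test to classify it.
f'(x) = 4*(x^2 - x - 8)/(x^4 + 16*x^2 + 64)

Solve f'(x) = 0:
  f'(x) = 4*(x^2 - x - 8)/(x^2 + 8)^2; the denominator is positive wherever f is defined, so f'(x) = 0 ⇔ 4*x^2 - 4*x - 32 = 0.
  Factor: 4*x^2 - 4*x - 32 = 4*(x^2 - x - 8); x^2 - x - 8 = 0 has no rational roots; quadratic formula: x = (1 ± √33)/2.
  ⇒ x = 1/2 - sqrt(33)/2 ≈ -2.3723, 1/2 + sqrt(33)/2 ≈ 3.3723

f''(x) = 4*(4*x^2*(1 - 2*x) + (6*x - 1)*(x^2 + 8))/(x^2 + 8)^3
Second-derivative test at each critical point:
  f''(-2.3723) = -0.1237 < 0 → local maximum
  f''(3.3723) = 0.0612 > 0 → local minimum

Critical points: x = 1/2 - sqrt(33)/2 ≈ -2.3723 (local maximum); x = 1/2 + sqrt(33)/2 ≈ 3.3723 (local minimum)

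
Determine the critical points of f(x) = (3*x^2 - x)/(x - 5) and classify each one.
f'(x) = (3*x^2 - 30*x + 5)/(x^2 - 10*x + 25)

Solve f'(x) = 0:
  f'(x) = (3*x^2 - 30*x + 5)/(x - 5)^2; the denominator is positive wherever f is defined, so f'(x) = 0 ⇔ 3*x^2 - 30*x + 5 = 0.
  3*x^2 - 30*x + 5 = 0 has no rational roots; quadratic formula: x = (30 ± √840)/6.
  ⇒ x = 5 - sqrt(210)/3 ≈ 0.1695, sqrt(210)/3 + 5 ≈ 9.8305

f''(x) = 140/(x^3 - 15*x^2 + 75*x - 125)
Second-derivative test at each critical point:
  f''(0.1695) = -1.2421 < 0 → local maximum
  f''(9.8305) = 1.2421 > 0 → local minimum

Critical points: x = 5 - sqrt(210)/3 ≈ 0.1695 (local maximum); x = sqrt(210)/3 + 5 ≈ 9.8305 (local minimum)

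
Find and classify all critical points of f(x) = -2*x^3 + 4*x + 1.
f'(x) = 4 - 6*x^2

Solve f'(x) = 0:
  Factor: 4 - 6*x^2 = -2*(3*x^2 - 2); 3*x^2 - 2 = 0 has no rational roots; quadratic formula: x = (0 ± √24)/6.
  ⇒ x = -sqrt(6)/3 ≈ -0.8165, sqrt(6)/3 ≈ 0.8165

f''(x) = -12*x
Second-derivative test at each critical point:
  f''(-0.8165) = 9.7980 > 0 → local minimum
  f''(0.8165) = -9.7980 < 0 → local maximum

Critical points: x = -sqrt(6)/3 ≈ -0.8165 (local minimum); x = sqrt(6)/3 ≈ 0.8165 (local maximum)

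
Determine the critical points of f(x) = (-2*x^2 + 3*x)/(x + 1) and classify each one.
f'(x) = (-2*x^2 - 4*x + 3)/(x^2 + 2*x + 1)

Solve f'(x) = 0:
  f'(x) = -(2*x^2 + 4*x - 3)/(x + 1)^2; the denominator is positive wherever f is defined, so f'(x) = 0 ⇔ -2*x^2 - 4*x + 3 = 0.
  2*x^2 + 4*x - 3 = 0 has no rational roots; quadratic formula: x = (-4 ± √40)/4.
  ⇒ x = -sqrt(10)/2 - 1 ≈ -2.5811, -1 + sqrt(10)/2 ≈ 0.5811

f''(x) = -10/(x^3 + 3*x^2 + 3*x + 1)
Second-derivative test at each critical point:
  f''(-2.5811) = 2.5298 > 0 → local minimum
  f''(0.5811) = -2.5298 < 0 → local maximum

Critical points: x = -sqrt(10)/2 - 1 ≈ -2.5811 (local minimum); x = -1 + sqrt(10)/2 ≈ 0.5811 (local maximum)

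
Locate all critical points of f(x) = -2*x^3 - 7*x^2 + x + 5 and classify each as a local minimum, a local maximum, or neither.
f'(x) = -6*x^2 - 14*x + 1

Solve f'(x) = 0:
  6*x^2 + 14*x - 1 = 0 has no rational roots; quadratic formula: x = (-14 ± √220)/12.
  ⇒ x = -sqrt(55)/6 - 7/6 ≈ -2.4027, -7/6 + sqrt(55)/6 ≈ 0.0694

f''(x) = -12*x - 14
Second-derivative test at each critical point:
  f''(-2.4027) = 14.8324 > 0 → local minimum
  f''(0.0694) = -14.8324 < 0 → local maximum

Critical points: x = -sqrt(55)/6 - 7/6 ≈ -2.4027 (local minimum); x = -7/6 + sqrt(55)/6 ≈ 0.0694 (local maximum)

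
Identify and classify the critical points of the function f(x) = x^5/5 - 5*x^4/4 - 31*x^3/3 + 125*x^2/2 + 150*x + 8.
f'(x) = x^4 - 5*x^3 - 31*x^2 + 125*x + 150

Solve f'(x) = 0:
  Factor: x^4 - 5*x^3 - 31*x^2 + 125*x + 150 = (x - 6)*(x - 5)*(x + 1)*(x + 5) = 0.
  ⇒ x = -5, -1, 5, 6

f''(x) = 4*x^3 - 15*x^2 - 62*x + 125
Second-derivative test at each critical point:
  f''(-5) = -440 < 0 → local maximum
  f''(-1) = 168 > 0 → local minimum
  f''(5) = -60 < 0 → local maximum
  f''(6) = 77 > 0 → local minimum

Critical points: x = -5 (local maximum); x = -1 (local minimum); x = 5 (local maximum); x = 6 (local minimum)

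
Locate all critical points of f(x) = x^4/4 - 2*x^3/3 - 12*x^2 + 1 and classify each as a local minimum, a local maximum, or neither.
f'(x) = x*(x^2 - 2*x - 24)

Solve f'(x) = 0:
  Factor: x^3 - 2*x^2 - 24*x = x*(x - 6)*(x + 4) = 0.
  ⇒ x = -4, 0, 6

f''(x) = 3*x^2 - 4*x - 24
Second-derivative test at each critical point:
  f''(-4) = 40 > 0 → local minimum
  f''(0) = -24 < 0 → local maximum
  f''(6) = 60 > 0 → local minimum

Critical points: x = -4 (local minimum); x = 0 (local maximum); x = 6 (local minimum)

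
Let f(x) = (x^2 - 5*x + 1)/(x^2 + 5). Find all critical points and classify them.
f'(x) = (5*x^2 + 8*x - 25)/(x^4 + 10*x^2 + 25)

Solve f'(x) = 0:
  f'(x) = (5*x^2 + 8*x - 25)/(x^2 + 5)^2; the denominator is positive wherever f is defined, so f'(x) = 0 ⇔ 5*x^2 + 8*x - 25 = 0.
  5*x^2 + 8*x - 25 = 0 has no rational roots; quadratic formula: x = (-8 ± √564)/10.
  ⇒ x = -sqrt(141)/5 - 4/5 ≈ -3.1749, -4/5 + sqrt(141)/5 ≈ 1.5749

f''(x) = 2*(-5*x^3 - 12*x^2 + 75*x + 20)/(x^6 + 15*x^4 + 75*x^2 + 125)
Second-derivative test at each critical point:
  f''(-3.1749) = -0.1044 < 0 → local maximum
  f''(1.5749) = 0.4244 > 0 → local minimum

Critical points: x = -sqrt(141)/5 - 4/5 ≈ -3.1749 (local maximum); x = -4/5 + sqrt(141)/5 ≈ 1.5749 (local minimum)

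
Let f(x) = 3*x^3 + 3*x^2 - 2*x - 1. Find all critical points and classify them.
f'(x) = 9*x^2 + 6*x - 2

Solve f'(x) = 0:
  9*x^2 + 6*x - 2 = 0 has no rational roots; quadratic formula: x = (-6 ± √108)/18.
  ⇒ x = -sqrt(3)/3 - 1/3 ≈ -0.9107, -1/3 + sqrt(3)/3 ≈ 0.2440

f''(x) = 18*x + 6
Second-derivative test at each critical point:
  f''(-0.9107) = -10.3923 < 0 → local maximum
  f''(0.2440) = 10.3923 > 0 → local minimum

Critical points: x = -sqrt(3)/3 - 1/3 ≈ -0.9107 (local maximum); x = -1/3 + sqrt(3)/3 ≈ 0.2440 (local minimum)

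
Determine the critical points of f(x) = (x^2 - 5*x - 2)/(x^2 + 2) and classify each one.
f'(x) = (5*x^2 + 8*x - 10)/(x^4 + 4*x^2 + 4)

Solve f'(x) = 0:
  f'(x) = (5*x^2 + 8*x - 10)/(x^2 + 2)^2; the denominator is positive wherever f is defined, so f'(x) = 0 ⇔ 5*x^2 + 8*x - 10 = 0.
  5*x^2 + 8*x - 10 = 0 has no rational roots; quadratic formula: x = (-8 ± √264)/10.
  ⇒ x = -sqrt(66)/5 - 4/5 ≈ -2.4248, -4/5 + sqrt(66)/5 ≈ 0.8248

f''(x) = 2*(-5*x^3 - 12*x^2 + 30*x + 8)/(x^6 + 6*x^4 + 12*x^2 + 8)
Second-derivative test at each critical point:
  f''(-2.4248) = -0.2617 < 0 → local maximum
  f''(0.8248) = 2.2617 > 0 → local minimum

Critical points: x = -sqrt(66)/5 - 4/5 ≈ -2.4248 (local maximum); x = -4/5 + sqrt(66)/5 ≈ 0.8248 (local minimum)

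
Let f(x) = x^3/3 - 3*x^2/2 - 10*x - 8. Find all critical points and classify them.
f'(x) = x^2 - 3*x - 10

Solve f'(x) = 0:
  Factor: x^2 - 3*x - 10 = (x - 5)*(x + 2) = 0.
  ⇒ x = -2, 5

f''(x) = 2*x - 3
Second-derivative test at each critical point:
  f''(-2) = -7 < 0 → local maximum
  f''(5) = 7 > 0 → local minimum

Critical points: x = -2 (local maximum); x = 5 (local minimum)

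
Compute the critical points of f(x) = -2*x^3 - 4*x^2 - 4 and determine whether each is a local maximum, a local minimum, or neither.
f'(x) = 2*x*(-3*x - 4)

Solve f'(x) = 0:
  Factor: -6*x^2 - 8*x = -2*x*(3*x + 4) = 0.
  ⇒ x = -4/3, 0

f''(x) = -12*x - 8
Second-derivative test at each critical point:
  f''(-4/3) = 8 > 0 → local minimum
  f''(0) = -8 < 0 → local maximum

Critical points: x = -4/3 (local minimum); x = 0 (local maximum)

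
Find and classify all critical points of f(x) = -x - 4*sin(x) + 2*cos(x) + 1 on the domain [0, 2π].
f'(x) = -2*sin(x) - 4*cos(x) - 1

Solve f'(x) = 0 on [0, 2π]:
  f'(x) = 0 ⇔ -2*sin(x) - 4*cos(x) = 1. Write the left side as R·cos(x + φ) with R = √((-4)² + 2²) = 2*sqrt(5), cos φ = -2*sqrt(5)/5, sin φ = sqrt(5)/5; then cos(x + φ) = sqrt(5)/10. Solve for x and keep the solutions lying in [0, 2π].
  ⇒ x = atan((-1 + 2*sqrt(19))/(-sqrt(19) - 2)) + pi ≈ 2.2600, atan((-2*sqrt(19) - 1)/(-2 + sqrt(19))) + 2*pi ≈ 4.9505

f''(x) = 4*sin(x) - 2*cos(x)
Second-derivative test at each critical point:
  f''(2.2600) = 4.3589 > 0 → local minimum
  f''(4.9505) = -4.3589 < 0 → local maximum

Critical points: x = atan((-1 + 2*sqrt(19))/(-sqrt(19) - 2)) + pi ≈ 2.2600 (local minimum); x = atan((-2*sqrt(19) - 1)/(-2 + sqrt(19))) + 2*pi ≈ 4.9505 (local maximum)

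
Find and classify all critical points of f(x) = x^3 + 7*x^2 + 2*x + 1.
f'(x) = 3*x^2 + 14*x + 2

Solve f'(x) = 0:
  3*x^2 + 14*x + 2 = 0 has no rational roots; quadratic formula: x = (-14 ± √172)/6.
  ⇒ x = -7/3 - sqrt(43)/3 ≈ -4.5191, -7/3 + sqrt(43)/3 ≈ -0.1475

f''(x) = 6*x + 14
Second-derivative test at each critical point:
  f''(-4.5191) = -13.1149 < 0 → local maximum
  f''(-0.1475) = 13.1149 > 0 → local minimum

Critical points: x = -7/3 - sqrt(43)/3 ≈ -4.5191 (local maximum); x = -7/3 + sqrt(43)/3 ≈ -0.1475 (local minimum)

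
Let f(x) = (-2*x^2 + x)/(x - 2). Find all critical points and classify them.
f'(x) = 2*(-x^2 + 4*x - 1)/(x^2 - 4*x + 4)

Solve f'(x) = 0:
  f'(x) = -2*(x^2 - 4*x + 1)/(x - 2)^2; the denominator is positive wherever f is defined, so f'(x) = 0 ⇔ -2*x^2 + 8*x - 2 = 0.
  Factor: -2*x^2 + 8*x - 2 = -2*(x^2 - 4*x + 1); x^2 - 4*x + 1 = 0 has no rational roots; quadratic formula: x = (4 ± √12)/2.
  ⇒ x = 2 - sqrt(3) ≈ 0.2679, sqrt(3) + 2 ≈ 3.7321

f''(x) = -12/(x^3 - 6*x^2 + 12*x - 8)
Second-derivative test at each critical point:
  f''(0.2679) = 2.3094 > 0 → local minimum
  f''(3.7321) = -2.3094 < 0 → local maximum

Critical points: x = 2 - sqrt(3) ≈ 0.2679 (local minimum); x = sqrt(3) + 2 ≈ 3.7321 (local maximum)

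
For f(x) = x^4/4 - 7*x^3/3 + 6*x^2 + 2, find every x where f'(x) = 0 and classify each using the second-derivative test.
f'(x) = x*(x^2 - 7*x + 12)

Solve f'(x) = 0:
  Factor: x^3 - 7*x^2 + 12*x = x*(x - 4)*(x - 3) = 0.
  ⇒ x = 0, 3, 4

f''(x) = 3*x^2 - 14*x + 12
Second-derivative test at each critical point:
  f''(0) = 12 > 0 → local minimum
  f''(3) = -3 < 0 → local maximum
  f''(4) = 4 > 0 → local minimum

Critical points: x = 0 (local minimum); x = 3 (local maximum); x = 4 (local minimum)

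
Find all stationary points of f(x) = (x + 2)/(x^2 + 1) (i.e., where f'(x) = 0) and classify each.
f'(x) = (x^2 - 2*x*(x + 2) + 1)/(x^2 + 1)^2

Solve f'(x) = 0:
  f'(x) = -(x^2 + 4*x - 1)/(x^2 + 1)^2; the denominator is positive wherever f is defined, so f'(x) = 0 ⇔ -x^2 - 4*x + 1 = 0.
  x^2 + 4*x - 1 = 0 has no rational roots; quadratic formula: x = (-4 ± √20)/2.
  ⇒ x = -sqrt(5) - 2 ≈ -4.2361, -2 + sqrt(5) ≈ 0.2361

f''(x) = 2*(4*x^2*(x + 2) - (3*x + 2)*(x^2 + 1))/(x^2 + 1)^3
Second-derivative test at each critical point:
  f''(-4.2361) = 0.0125 > 0 → local minimum
  f''(0.2361) = -4.0125 < 0 → local maximum

Critical points: x = -sqrt(5) - 2 ≈ -4.2361 (local minimum); x = -2 + sqrt(5) ≈ 0.2361 (local maximum)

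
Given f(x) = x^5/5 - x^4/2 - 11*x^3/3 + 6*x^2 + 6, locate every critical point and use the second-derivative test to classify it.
f'(x) = x*(x^3 - 2*x^2 - 11*x + 12)

Solve f'(x) = 0:
  Factor: x^4 - 2*x^3 - 11*x^2 + 12*x = x*(x - 4)*(x - 1)*(x + 3) = 0.
  ⇒ x = -3, 0, 1, 4

f''(x) = 4*x^3 - 6*x^2 - 22*x + 12
Second-derivative test at each critical point:
  f''(-3) = -84 < 0 → local maximum
  f''(0) = 12 > 0 → local minimum
  f''(1) = -12 < 0 → local maximum
  f''(4) = 84 > 0 → local minimum

Critical points: x = -3 (local maximum); x = 0 (local minimum); x = 1 (local maximum); x = 4 (local minimum)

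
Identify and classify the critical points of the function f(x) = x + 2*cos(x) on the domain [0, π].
f'(x) = 1 - 2*sin(x)

Solve f'(x) = 0 on [0, π]:
  f'(x) = 0 ⇔ sin(x) = 1/2, i.e. x = arcsin(1/2) + 2nπ or x = π − arcsin(1/2) + 2nπ; keep the solutions lying in [0, π].
  ⇒ x = pi/6 ≈ 0.5236, 5*pi/6 ≈ 2.6180

f''(x) = -2*cos(x)
Second-derivative test at each critical point:
  f''(0.5236) = -1.7321 < 0 → local maximum
  f''(2.6180) = 1.7321 > 0 → local minimum

Critical points: x = pi/6 ≈ 0.5236 (local maximum); x = 5*pi/6 ≈ 2.6180 (local minimum)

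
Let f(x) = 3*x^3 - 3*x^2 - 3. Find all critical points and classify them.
f'(x) = 3*x*(3*x - 2)

Solve f'(x) = 0:
  Factor: 9*x^2 - 6*x = 3*x*(3*x - 2) = 0.
  ⇒ x = 0, 2/3

f''(x) = 18*x - 6
Second-derivative test at each critical point:
  f''(0) = -6 < 0 → local maximum
  f''(2/3) = 6 > 0 → local minimum

Critical points: x = 0 (local maximum); x = 2/3 (local minimum)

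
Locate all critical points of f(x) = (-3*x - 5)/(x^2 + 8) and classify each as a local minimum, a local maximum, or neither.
f'(x) = (3*x^2 + 10*x - 24)/(x^4 + 16*x^2 + 64)

Solve f'(x) = 0:
  f'(x) = (3*x^2 + 10*x - 24)/(x^2 + 8)^2; the denominator is positive wherever f is defined, so f'(x) = 0 ⇔ 3*x^2 + 10*x - 24 = 0.
  3*x^2 + 10*x - 24 = 0 has no rational roots; quadratic formula: x = (-10 ± √388)/6.
  ⇒ x = -sqrt(97)/3 - 5/3 ≈ -4.9496, -5/3 + sqrt(97)/3 ≈ 1.6163

f''(x) = 2*(-4*x^2*(3*x + 5) + (9*x + 5)*(x^2 + 8))/(x^2 + 8)^3
Second-derivative test at each critical point:
  f''(-4.9496) = -0.0187 < 0 → local maximum
  f''(1.6163) = 0.1749 > 0 → local minimum

Critical points: x = -sqrt(97)/3 - 5/3 ≈ -4.9496 (local maximum); x = -5/3 + sqrt(97)/3 ≈ 1.6163 (local minimum)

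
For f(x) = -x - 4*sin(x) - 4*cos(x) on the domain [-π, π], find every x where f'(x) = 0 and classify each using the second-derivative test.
f'(x) = -4*sqrt(2)*cos(x + pi/4) - 1

Solve f'(x) = 0 on [-π, π]:
  f'(x) = 0 ⇔ 4*sin(x) - 4*cos(x) = 1. Write the left side as R·cos(x + φ) with R = √((-4)² + (-4)²) = 4*sqrt(2), cos φ = -sqrt(2)/2, sin φ = -sqrt(2)/2; then cos(x + φ) = sqrt(2)/8. Solve for x and keep the solutions lying in [-π, π].
  ⇒ x = -pi + atan((1 - sqrt(31))/(-sqrt(31) - 1)) ≈ -2.5339, atan((1 + sqrt(31))/(-1 + sqrt(31))) ≈ 0.9631

f''(x) = 4*sqrt(2)*sin(x + pi/4)
Second-derivative test at each critical point:
  f''(-2.5339) = -5.5678 < 0 → local maximum
  f''(0.9631) = 5.5678 > 0 → local minimum

Critical points: x = -pi + atan((1 - sqrt(31))/(-sqrt(31) - 1)) ≈ -2.5339 (local maximum); x = atan((1 + sqrt(31))/(-1 + sqrt(31))) ≈ 0.9631 (local minimum)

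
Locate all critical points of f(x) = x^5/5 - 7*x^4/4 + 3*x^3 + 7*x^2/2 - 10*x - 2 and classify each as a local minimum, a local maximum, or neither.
f'(x) = x^4 - 7*x^3 + 9*x^2 + 7*x - 10

Solve f'(x) = 0:
  Factor: x^4 - 7*x^3 + 9*x^2 + 7*x - 10 = (x - 5)*(x - 2)*(x - 1)*(x + 1) = 0.
  ⇒ x = -1, 1, 2, 5

f''(x) = 4*x^3 - 21*x^2 + 18*x + 7
Second-derivative test at each critical point:
  f''(-1) = -36 < 0 → local maximum
  f''(1) = 8 > 0 → local minimum
  f''(2) = -9 < 0 → local maximum
  f''(5) = 72 > 0 → local minimum

Critical points: x = -1 (local maximum); x = 1 (local minimum); x = 2 (local maximum); x = 5 (local minimum)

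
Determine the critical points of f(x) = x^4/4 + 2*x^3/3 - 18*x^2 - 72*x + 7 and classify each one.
f'(x) = x^3 + 2*x^2 - 36*x - 72

Solve f'(x) = 0:
  Factor: x^3 + 2*x^2 - 36*x - 72 = (x - 6)*(x + 2)*(x + 6) = 0.
  ⇒ x = -6, -2, 6

f''(x) = 3*x^2 + 4*x - 36
Second-derivative test at each critical point:
  f''(-6) = 48 > 0 → local minimum
  f''(-2) = -32 < 0 → local maximum
  f''(6) = 96 > 0 → local minimum

Critical points: x = -6 (local minimum); x = -2 (local maximum); x = 6 (local minimum)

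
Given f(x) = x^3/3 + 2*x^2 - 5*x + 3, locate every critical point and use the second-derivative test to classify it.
f'(x) = x^2 + 4*x - 5

Solve f'(x) = 0:
  Factor: x^2 + 4*x - 5 = (x - 1)*(x + 5) = 0.
  ⇒ x = -5, 1

f''(x) = 2*x + 4
Second-derivative test at each critical point:
  f''(-5) = -6 < 0 → local maximum
  f''(1) = 6 > 0 → local minimum

Critical points: x = -5 (local maximum); x = 1 (local minimum)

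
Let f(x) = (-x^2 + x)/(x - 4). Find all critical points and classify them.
f'(x) = (-x^2 + 8*x - 4)/(x^2 - 8*x + 16)

Solve f'(x) = 0:
  f'(x) = -(x^2 - 8*x + 4)/(x - 4)^2; the denominator is positive wherever f is defined, so f'(x) = 0 ⇔ -x^2 + 8*x - 4 = 0.
  x^2 - 8*x + 4 = 0 has no rational roots; quadratic formula: x = (8 ± √48)/2.
  ⇒ x = 4 - 2*sqrt(3) ≈ 0.5359, 2*sqrt(3) + 4 ≈ 7.4641

f''(x) = -24/(x^3 - 12*x^2 + 48*x - 64)
Second-derivative test at each critical point:
  f''(0.5359) = 0.5774 > 0 → local minimum
  f''(7.4641) = -0.5774 < 0 → local maximum

Critical points: x = 4 - 2*sqrt(3) ≈ 0.5359 (local minimum); x = 2*sqrt(3) + 4 ≈ 7.4641 (local maximum)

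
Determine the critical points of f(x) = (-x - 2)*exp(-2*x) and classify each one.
f'(x) = (2*x + 3)*exp(-2*x)

Solve f'(x) = 0:
  f'(x) = (2*x + 3)·exp(-2*x) and exp(-2*x) > 0 for every x, so f'(x) = 0 ⇔ 2*x + 3 = 0.
  2*x + 3 = 0.
  ⇒ x = -3/2

f''(x) = 4*(-x - 1)*exp(-2*x)
Second-derivative test at each critical point:
  f''(-3/2) = 40.1711 > 0 → local minimum

Critical points: x = -3/2 (local minimum)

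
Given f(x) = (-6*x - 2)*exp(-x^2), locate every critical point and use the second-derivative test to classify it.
f'(x) = 2*(2*x*(3*x + 1) - 3)*exp(-x^2)

Solve f'(x) = 0:
  f'(x) = (12*x^2 + 4*x - 6)·exp(-x^2) and exp(-x^2) > 0 for every x, so f'(x) = 0 ⇔ 12*x^2 + 4*x - 6 = 0.
  Factor: 12*x^2 + 4*x - 6 = 2*(6*x^2 + 2*x - 3); 6*x^2 + 2*x - 3 = 0 has no rational roots; quadratic formula: x = (-2 ± √76)/12.
  ⇒ x = -sqrt(19)/6 - 1/6 ≈ -0.8931, -1/6 + sqrt(19)/6 ≈ 0.5598

f''(x) = 4*(-6*x^3 - 2*x^2 + 9*x + 1)*exp(-x^2)
Second-derivative test at each critical point:
  f''(-0.8931) = -7.8522 < 0 → local maximum
  f''(0.5598) = 12.7447 > 0 → local minimum

Critical points: x = -sqrt(19)/6 - 1/6 ≈ -0.8931 (local maximum); x = -1/6 + sqrt(19)/6 ≈ 0.5598 (local minimum)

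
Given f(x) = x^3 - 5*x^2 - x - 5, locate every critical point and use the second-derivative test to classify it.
f'(x) = 3*x^2 - 10*x - 1

Solve f'(x) = 0:
  3*x^2 - 10*x - 1 = 0 has no rational roots; quadratic formula: x = (10 ± √112)/6.
  ⇒ x = 5/3 - 2*sqrt(7)/3 ≈ -0.0972, 5/3 + 2*sqrt(7)/3 ≈ 3.4305

f''(x) = 6*x - 10
Second-derivative test at each critical point:
  f''(-0.0972) = -10.5830 < 0 → local maximum
  f''(3.4305) = 10.5830 > 0 → local minimum

Critical points: x = 5/3 - 2*sqrt(7)/3 ≈ -0.0972 (local maximum); x = 5/3 + 2*sqrt(7)/3 ≈ 3.4305 (local minimum)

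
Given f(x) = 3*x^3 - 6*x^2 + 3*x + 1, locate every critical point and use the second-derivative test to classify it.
f'(x) = 9*x^2 - 12*x + 3

Solve f'(x) = 0:
  Factor: 9*x^2 - 12*x + 3 = 3*(x - 1)*(3*x - 1) = 0.
  ⇒ x = 1/3, 1

f''(x) = 18*x - 12
Second-derivative test at each critical point:
  f''(1/3) = -6 < 0 → local maximum
  f''(1) = 6 > 0 → local minimum

Critical points: x = 1/3 (local maximum); x = 1 (local minimum)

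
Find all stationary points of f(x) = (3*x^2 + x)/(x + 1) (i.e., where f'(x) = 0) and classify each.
f'(x) = (3*x^2 + 6*x + 1)/(x^2 + 2*x + 1)

Solve f'(x) = 0:
  f'(x) = (3*x^2 + 6*x + 1)/(x + 1)^2; the denominator is positive wherever f is defined, so f'(x) = 0 ⇔ 3*x^2 + 6*x + 1 = 0.
  3*x^2 + 6*x + 1 = 0 has no rational roots; quadratic formula: x = (-6 ± √24)/6.
  ⇒ x = -1 - sqrt(6)/3 ≈ -1.8165, -1 + sqrt(6)/3 ≈ -0.1835

f''(x) = 4/(x^3 + 3*x^2 + 3*x + 1)
Second-derivative test at each critical point:
  f''(-1.8165) = -7.3485 < 0 → local maximum
  f''(-0.1835) = 7.3485 > 0 → local minimum

Critical points: x = -1 - sqrt(6)/3 ≈ -1.8165 (local maximum); x = -1 + sqrt(6)/3 ≈ -0.1835 (local minimum)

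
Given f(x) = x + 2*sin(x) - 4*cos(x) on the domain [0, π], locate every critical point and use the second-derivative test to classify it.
f'(x) = 4*sin(x) + 2*cos(x) + 1

Solve f'(x) = 0 on [0, π]:
  f'(x) = 0 ⇔ 4*sin(x) + 2*cos(x) = -1. Write the left side as R·cos(x + φ) with R = √(2² + (-4)²) = 2*sqrt(5), cos φ = sqrt(5)/5, sin φ = -2*sqrt(5)/5; then cos(x + φ) = -sqrt(5)/10. Solve for x and keep the solutions lying in [0, π].
  ⇒ x = atan((-2 + sqrt(19))/(-2*sqrt(19) - 1)) + pi ≈ 2.9035

f''(x) = -2*sin(x) + 4*cos(x)
Second-derivative test at each critical point:
  f''(2.9035) = -4.3589 < 0 → local maximum

Critical points: x = atan((-2 + sqrt(19))/(-2*sqrt(19) - 1)) + pi ≈ 2.9035 (local maximum)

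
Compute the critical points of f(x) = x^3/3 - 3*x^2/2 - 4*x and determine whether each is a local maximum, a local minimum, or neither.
f'(x) = x^2 - 3*x - 4

Solve f'(x) = 0:
  Factor: x^2 - 3*x - 4 = (x - 4)*(x + 1) = 0.
  ⇒ x = -1, 4

f''(x) = 2*x - 3
Second-derivative test at each critical point:
  f''(-1) = -5 < 0 → local maximum
  f''(4) = 5 > 0 → local minimum

Critical points: x = -1 (local maximum); x = 4 (local minimum)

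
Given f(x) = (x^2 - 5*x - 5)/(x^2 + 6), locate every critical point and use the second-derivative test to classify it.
f'(x) = (5*x^2 + 22*x - 30)/(x^4 + 12*x^2 + 36)

Solve f'(x) = 0:
  f'(x) = (5*x^2 + 22*x - 30)/(x^2 + 6)^2; the denominator is positive wherever f is defined, so f'(x) = 0 ⇔ 5*x^2 + 22*x - 30 = 0.
  5*x^2 + 22*x - 30 = 0 has no rational roots; quadratic formula: x = (-22 ± √1084)/10.
  ⇒ x = -sqrt(271)/5 - 11/5 ≈ -5.4924, -11/5 + sqrt(271)/5 ≈ 1.0924

f''(x) = 2*(-5*x^3 - 33*x^2 + 90*x + 66)/(x^6 + 18*x^4 + 108*x^2 + 216)
Second-derivative test at each critical point:
  f''(-5.4924) = -0.0252 < 0 → local maximum
  f''(1.0924) = 0.6363 > 0 → local minimum

Critical points: x = -sqrt(271)/5 - 11/5 ≈ -5.4924 (local maximum); x = -11/5 + sqrt(271)/5 ≈ 1.0924 (local minimum)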